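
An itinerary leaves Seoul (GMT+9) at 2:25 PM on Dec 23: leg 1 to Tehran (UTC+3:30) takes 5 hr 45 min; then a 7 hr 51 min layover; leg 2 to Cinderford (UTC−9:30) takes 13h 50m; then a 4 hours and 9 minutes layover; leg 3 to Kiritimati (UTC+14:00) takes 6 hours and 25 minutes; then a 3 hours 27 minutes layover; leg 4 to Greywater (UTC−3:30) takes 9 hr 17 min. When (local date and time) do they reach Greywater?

Convert departure to UTC: 2:25 PM − 9:00 = 5:25 AM UTC on Dec 23.
Add 5 hours and 45 minutes leg 1 → 11:10 AM UTC.
Add 7 hours and 51 minutes layover in Tehran → 7:01 PM UTC.
Add 13 hours 50 minutes leg 2 → 8:51 AM UTC (Dec 24).
Add 4 hours and 9 minutes layover in Cinderford → 1:00 PM UTC.
Add 6 hours and 25 minutes leg 3 → 7:25 PM UTC.
Add 3 hours 27 minutes layover in Kiritimati → 10:52 PM UTC.
Add 9 hours 17 minutes leg 4 → 8:09 AM UTC (Dec 25).
Greywater is UTC−3:30, so local arrival = 8:09 AM − 3:30 = 4:39 AM on Dec 25.

4:39 AM on Dec 25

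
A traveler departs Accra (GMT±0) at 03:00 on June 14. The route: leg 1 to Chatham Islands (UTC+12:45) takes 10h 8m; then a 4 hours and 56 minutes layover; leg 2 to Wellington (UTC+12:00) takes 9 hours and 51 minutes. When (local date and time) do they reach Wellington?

15:55 on Jun 15

Accra is at UTC+0, so departure is already 03:00 UTC on Jun 14.
Add 10 hours and 8 minutes leg 1 → 13:08 UTC.
Add 4 hours 56 minutes layover in Chatham Islands → 18:04 UTC.
Add 9 hours and 51 minutes leg 2 → 03:55 UTC (Jun 15).
Wellington is UTC+12:00, so local arrival = 03:55 + 12:00 = 15:55 on Jun 15.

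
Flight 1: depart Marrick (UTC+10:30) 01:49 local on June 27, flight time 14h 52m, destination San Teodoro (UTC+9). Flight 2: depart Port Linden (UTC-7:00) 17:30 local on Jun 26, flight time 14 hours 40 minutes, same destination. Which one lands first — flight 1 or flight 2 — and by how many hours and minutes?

the first, by 8 hours 59 minutes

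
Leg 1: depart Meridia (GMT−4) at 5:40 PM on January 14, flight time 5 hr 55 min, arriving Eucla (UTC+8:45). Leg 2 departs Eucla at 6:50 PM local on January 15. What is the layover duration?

6 hours 30 minutes

Convert departure to UTC: 5:40 PM + 4:00 = 9:40 PM UTC on Jan 14.
Add 5 hours and 55 minutes flight time → 3:35 AM UTC (Jan 15).
Eucla is UTC+8:45, so local arrival = 3:35 AM + 8:45 = 12:20 PM on Jan 15.
Layover = 6:50 PM − 12:20 PM = 6 hours 30 minutes.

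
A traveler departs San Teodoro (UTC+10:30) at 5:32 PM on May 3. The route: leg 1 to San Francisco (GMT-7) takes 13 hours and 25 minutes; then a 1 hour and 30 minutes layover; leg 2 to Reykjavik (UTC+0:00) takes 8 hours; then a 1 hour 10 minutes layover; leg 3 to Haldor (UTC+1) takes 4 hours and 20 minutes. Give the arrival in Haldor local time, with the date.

12:27 PM on May 4

Convert departure to UTC: 5:32 PM − 10:30 = 7:02 AM UTC on May 3.
Add 13 hours 25 minutes leg 1 → 8:27 PM UTC.
Add 1 hour 30 minutes layover in San Francisco → 9:57 PM UTC.
Add 8 hours leg 2 → 5:57 AM UTC (May 4).
Add 1 hour 10 minutes layover in Reykjavik → 7:07 AM UTC.
Add 4 hours 20 minutes leg 3 → 11:27 AM UTC.
Haldor is UTC+1:00, so local arrival = 11:27 AM + 1:00 = 12:27 PM on May 4.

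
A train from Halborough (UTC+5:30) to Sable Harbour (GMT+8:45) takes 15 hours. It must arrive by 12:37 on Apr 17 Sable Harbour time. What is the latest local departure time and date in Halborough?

Target arrival in UTC: 12:37 − 8:45 = 03:52 on Apr 17.
Subtract 15 hours → departure 12:52 UTC on Apr 16.
Halborough is UTC+5:30: 12:52 + 5:30 = 18:22 on Apr 16.

18:22 on April 16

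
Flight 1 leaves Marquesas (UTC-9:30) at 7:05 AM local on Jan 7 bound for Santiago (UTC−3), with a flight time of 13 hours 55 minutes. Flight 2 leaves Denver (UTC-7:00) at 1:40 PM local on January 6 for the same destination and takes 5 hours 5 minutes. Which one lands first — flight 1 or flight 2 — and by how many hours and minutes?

the second, by 28 hours 45 minutes

Flight 1 in UTC: 7:05 AM + 9:30 = 4:35 PM on Jan 7.
+13 hours 55 minutes → arrive 6:30 AM UTC on Jan 8.
Flight 2 in UTC: 1:40 PM + 7:00 = 8:40 PM on Jan 6.
+5 hours 5 minutes → arrive 1:45 AM UTC on Jan 7.
Flight 2 lands earlier by 28 hours 45 minutes.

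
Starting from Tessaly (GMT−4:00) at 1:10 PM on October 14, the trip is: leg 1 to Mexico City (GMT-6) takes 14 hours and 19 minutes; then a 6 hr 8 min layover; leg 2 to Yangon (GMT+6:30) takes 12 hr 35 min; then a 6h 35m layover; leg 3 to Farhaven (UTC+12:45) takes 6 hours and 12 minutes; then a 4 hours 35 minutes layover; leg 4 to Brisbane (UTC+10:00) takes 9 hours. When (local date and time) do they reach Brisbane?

Convert departure to UTC: 1:10 PM + 4:00 = 5:10 PM UTC on Oct 14.
Add 14 hours and 19 minutes leg 1 → 7:29 AM UTC (Oct 15).
Add 6 hours 8 minutes layover in Mexico City → 1:37 PM UTC.
Add 12 hours and 35 minutes leg 2 → 2:12 AM UTC (Oct 16).
Add 6 hours 35 minutes layover in Yangon → 8:47 AM UTC.
Add 6 hours 12 minutes leg 3 → 2:59 PM UTC.
Add 4 hours and 35 minutes layover in Farhaven → 7:34 PM UTC.
Add 9 hours leg 4 → 4:34 AM UTC (Oct 17).
Brisbane is UTC+10:00, so local arrival = 4:34 AM + 10:00 = 2:34 PM on Oct 17.

2:34 PM on October 17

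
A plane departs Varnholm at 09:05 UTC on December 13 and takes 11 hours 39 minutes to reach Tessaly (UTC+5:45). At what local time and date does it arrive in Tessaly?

02:29 on Dec 14

Departure is given in UTC: 09:05 on Dec 13.
Add 11 hours 39 minutes → 20:44 UTC.
Tessaly is UTC+5:45: 20:44 + 5:45 = 02:29 on Dec 14.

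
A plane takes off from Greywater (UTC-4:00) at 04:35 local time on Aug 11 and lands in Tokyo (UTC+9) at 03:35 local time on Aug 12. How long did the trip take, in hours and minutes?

10 hours

Departure in UTC: 04:35 + 4:00 = 08:35 on Aug 11.
Arrival in UTC: 03:35 − 9:00 = 18:35 on Aug 11.
Elapsed = 18:35 − 08:35 = 10 hours.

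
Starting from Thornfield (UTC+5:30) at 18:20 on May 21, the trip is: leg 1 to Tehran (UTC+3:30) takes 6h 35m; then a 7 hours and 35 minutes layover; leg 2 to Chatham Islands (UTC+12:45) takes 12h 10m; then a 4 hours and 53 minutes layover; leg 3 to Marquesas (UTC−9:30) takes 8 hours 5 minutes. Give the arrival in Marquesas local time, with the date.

18:38 on May 22

Convert departure to UTC: 18:20 − 5:30 = 12:50 UTC on May 21.
Add 6 hours and 35 minutes leg 1 → 19:25 UTC.
Add 7 hours and 35 minutes layover in Tehran → 03:00 UTC (May 22).
Add 12 hours and 10 minutes leg 2 → 15:10 UTC.
Add 4 hours and 53 minutes layover in Chatham Islands → 20:03 UTC.
Add 8 hours 5 minutes leg 3 → 04:08 UTC (May 23).
Marquesas is UTC−9:30, so local arrival = 04:08 − 9:30 = 18:38 on May 22.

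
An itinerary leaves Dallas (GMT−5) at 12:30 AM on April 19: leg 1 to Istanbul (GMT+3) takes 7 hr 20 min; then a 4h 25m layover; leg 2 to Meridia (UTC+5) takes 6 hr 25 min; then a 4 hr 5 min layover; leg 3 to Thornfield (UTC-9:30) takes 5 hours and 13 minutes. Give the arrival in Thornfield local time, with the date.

Convert departure to UTC: 12:30 AM + 5:00 = 5:30 AM UTC on Apr 19.
Add 7 hours and 20 minutes leg 1 → 12:50 PM UTC.
Add 4 hours and 25 minutes layover in Istanbul → 5:15 PM UTC.
Add 6 hours and 25 minutes leg 2 → 11:40 PM UTC.
Add 4 hours and 5 minutes layover in Meridia → 3:45 AM UTC (Apr 20).
Add 5 hours and 13 minutes leg 3 → 8:58 AM UTC.
Thornfield is UTC−9:30, so local arrival = 8:58 AM − 9:30 = 11:28 PM on Apr 19.

11:28 PM on April 19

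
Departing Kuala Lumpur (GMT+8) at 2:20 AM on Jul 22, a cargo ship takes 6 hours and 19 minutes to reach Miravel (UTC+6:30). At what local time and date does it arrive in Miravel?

7:09 AM on July 22

Miravel is 1:30 behind Kuala Lumpur.
After 6 hours and 19 minutes it is 8:39 AM in Kuala Lumpur.
Shift by the zone difference: 8:39 AM − 1:30 = 7:09 AM on Jul 22 in Miravel.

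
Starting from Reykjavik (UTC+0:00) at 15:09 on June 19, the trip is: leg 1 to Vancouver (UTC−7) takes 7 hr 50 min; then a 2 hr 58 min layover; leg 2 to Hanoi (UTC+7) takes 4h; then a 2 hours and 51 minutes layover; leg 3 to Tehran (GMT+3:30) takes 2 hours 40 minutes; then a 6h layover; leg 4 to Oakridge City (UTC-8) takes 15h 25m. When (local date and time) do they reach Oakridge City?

00:53 on June 21

Reykjavik is at UTC+0, so departure is already 15:09 UTC on Jun 19.
Add 7 hours 50 minutes leg 1 → 22:59 UTC.
Add 2 hours 58 minutes layover in Vancouver → 01:57 UTC (Jun 20).
Add 4 hours leg 2 → 05:57 UTC.
Add 2 hours 51 minutes layover in Hanoi → 08:48 UTC.
Add 2 hours and 40 minutes leg 3 → 11:28 UTC.
Add 6 hours layover in Tehran → 17:28 UTC.
Add 15 hours and 25 minutes leg 4 → 08:53 UTC (Jun 21).
Oakridge City is UTC−8:00, so local arrival = 08:53 − 8:00 = 00:53 on Jun 21.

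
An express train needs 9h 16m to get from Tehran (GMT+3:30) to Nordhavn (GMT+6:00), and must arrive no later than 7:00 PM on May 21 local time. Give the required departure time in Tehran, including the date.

Target arrival in UTC: 7:00 PM − 6:00 = 1:00 PM on May 21.
Subtract 9 hours 16 minutes → departure 3:44 AM UTC on May 21.
Tehran is UTC+3:30: 3:44 AM + 3:30 = 7:14 AM on May 21.

7:14 AM on May 21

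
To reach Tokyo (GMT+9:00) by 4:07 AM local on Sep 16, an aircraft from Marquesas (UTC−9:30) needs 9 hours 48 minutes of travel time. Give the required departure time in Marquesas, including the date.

11:49 PM on September 14

Target arrival in UTC: 4:07 AM − 9:00 = 7:07 PM on Sep 15.
Subtract 9 hours and 48 minutes → departure 9:19 AM UTC on Sep 15.
Marquesas is UTC−9:30: 9:19 AM − 9:30 = 11:49 PM on Sep 14.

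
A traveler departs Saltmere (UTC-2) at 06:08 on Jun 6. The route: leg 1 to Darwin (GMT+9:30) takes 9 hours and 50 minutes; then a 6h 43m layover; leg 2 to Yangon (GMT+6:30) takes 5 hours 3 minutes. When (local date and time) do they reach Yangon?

12:14 on June 7

Convert departure to UTC: 06:08 + 2:00 = 08:08 UTC on Jun 6.
Add 9 hours and 50 minutes leg 1 → 17:58 UTC.
Add 6 hours and 43 minutes layover in Darwin → 00:41 UTC (Jun 7).
Add 5 hours 3 minutes leg 2 → 05:44 UTC.
Yangon is UTC+6:30, so local arrival = 05:44 + 6:30 = 12:14 on Jun 7.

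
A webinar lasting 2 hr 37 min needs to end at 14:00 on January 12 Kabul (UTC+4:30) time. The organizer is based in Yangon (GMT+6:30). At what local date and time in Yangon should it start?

13:23 on Jan 12

Target end time in UTC: 14:00 − 4:30 = 09:30 on Jan 12.
Subtract 2 hours 37 minutes → start 06:53 UTC on Jan 12.
Yangon is UTC+6:30: 06:53 + 6:30 = 13:23 on Jan 12.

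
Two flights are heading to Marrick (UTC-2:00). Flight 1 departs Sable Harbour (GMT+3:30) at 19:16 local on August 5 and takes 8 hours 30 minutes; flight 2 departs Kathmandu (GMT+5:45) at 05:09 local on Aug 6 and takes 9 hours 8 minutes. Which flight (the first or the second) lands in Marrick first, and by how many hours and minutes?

Flight 1 in UTC: 19:16 − 3:30 = 15:46 on Aug 5.
+8 hours 30 minutes → arrive 00:16 UTC on Aug 6.
Flight 2 in UTC: 05:09 − 5:45 = 23:24 on Aug 5.
+9 hours 8 minutes → arrive 08:32 UTC on Aug 6.
Flight 1 lands earlier by 8 hours 16 minutes.

the first, by 8 hours 16 minutes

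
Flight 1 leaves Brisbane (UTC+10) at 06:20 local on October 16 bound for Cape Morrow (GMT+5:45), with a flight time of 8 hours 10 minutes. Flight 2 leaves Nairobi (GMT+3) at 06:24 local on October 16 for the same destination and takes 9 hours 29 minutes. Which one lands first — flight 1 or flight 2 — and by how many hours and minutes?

the first, by 8 hours 23 minutes

Flight 1 in UTC: 06:20 − 10:00 = 20:20 on Oct 15.
+8 hours 10 minutes → arrive 04:30 UTC on Oct 16.
Flight 2 in UTC: 06:24 − 3:00 = 03:24 on Oct 16.
+9 hours 29 minutes → arrive 12:53 UTC on Oct 16.
Flight 1 lands earlier by 8 hours 23 minutes.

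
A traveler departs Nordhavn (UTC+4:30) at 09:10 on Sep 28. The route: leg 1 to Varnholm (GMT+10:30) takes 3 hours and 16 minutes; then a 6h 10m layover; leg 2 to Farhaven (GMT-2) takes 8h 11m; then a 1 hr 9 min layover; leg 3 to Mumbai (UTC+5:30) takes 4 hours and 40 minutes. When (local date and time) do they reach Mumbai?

09:36 on September 29

Convert departure to UTC: 09:10 − 4:30 = 04:40 UTC on Sep 28.
Add 3 hours and 16 minutes leg 1 → 07:56 UTC.
Add 6 hours and 10 minutes layover in Varnholm → 14:06 UTC.
Add 8 hours and 11 minutes leg 2 → 22:17 UTC.
Add 1 hour and 9 minutes layover in Farhaven → 23:26 UTC.
Add 4 hours 40 minutes leg 3 → 04:06 UTC (Sep 29).
Mumbai is UTC+5:30, so local arrival = 04:06 + 5:30 = 09:36 on Sep 29.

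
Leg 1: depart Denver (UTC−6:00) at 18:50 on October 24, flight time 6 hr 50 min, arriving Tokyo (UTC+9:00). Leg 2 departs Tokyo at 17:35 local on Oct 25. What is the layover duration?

55 minutes

Convert departure to UTC: 18:50 + 6:00 = 00:50 UTC on Oct 25.
Add 6 hours 50 minutes flight time → 07:40 UTC.
Tokyo is UTC+9:00, so local arrival = 07:40 + 9:00 = 16:40 on Oct 25.
Layover = 17:35 − 16:40 = 55 minutes.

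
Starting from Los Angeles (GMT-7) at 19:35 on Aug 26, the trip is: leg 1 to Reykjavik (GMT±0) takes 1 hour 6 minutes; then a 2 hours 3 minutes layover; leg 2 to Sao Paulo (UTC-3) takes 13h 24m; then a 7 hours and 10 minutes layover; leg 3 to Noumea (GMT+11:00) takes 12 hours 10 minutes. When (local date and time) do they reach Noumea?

01:28 on August 29

Convert departure to UTC: 19:35 + 7:00 = 02:35 UTC on Aug 27.
Add 1 hour and 6 minutes leg 1 → 03:41 UTC.
Add 2 hours and 3 minutes layover in Reykjavik → 05:44 UTC.
Add 13 hours 24 minutes leg 2 → 19:08 UTC.
Add 7 hours 10 minutes layover in Sao Paulo → 02:18 UTC (Aug 28).
Add 12 hours and 10 minutes leg 3 → 14:28 UTC.
Noumea is UTC+11:00, so local arrival = 14:28 + 11:00 = 01:28 on Aug 29.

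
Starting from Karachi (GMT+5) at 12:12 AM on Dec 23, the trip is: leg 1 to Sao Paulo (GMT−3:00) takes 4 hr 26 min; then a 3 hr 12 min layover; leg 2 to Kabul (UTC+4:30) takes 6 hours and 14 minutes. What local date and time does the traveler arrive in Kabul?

Convert departure to UTC: 12:12 AM − 5:00 = 7:12 PM UTC on Dec 22.
Add 4 hours 26 minutes leg 1 → 11:38 PM UTC.
Add 3 hours 12 minutes layover in Sao Paulo → 2:50 AM UTC (Dec 23).
Add 6 hours 14 minutes leg 2 → 9:04 AM UTC.
Kabul is UTC+4:30, so local arrival = 9:04 AM + 4:30 = 1:34 PM on Dec 23.

1:34 PM on December 23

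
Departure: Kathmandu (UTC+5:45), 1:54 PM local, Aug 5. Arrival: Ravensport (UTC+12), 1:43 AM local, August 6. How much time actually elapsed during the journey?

Departure in UTC: 1:54 PM − 5:45 = 8:09 AM on Aug 5.
Arrival in UTC: 1:43 AM − 12:00 = 1:43 PM on Aug 5.
Elapsed = 1:43 PM − 8:09 AM = 5 hours 34 minutes.

5 hours 34 minutes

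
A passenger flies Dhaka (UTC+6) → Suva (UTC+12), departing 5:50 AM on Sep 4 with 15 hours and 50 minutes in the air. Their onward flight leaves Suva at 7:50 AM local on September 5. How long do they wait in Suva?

4 hours 10 minutes

Convert departure to UTC: 5:50 AM − 6:00 = 11:50 PM UTC on Sep 3.
Add 15 hours 50 minutes flight time → 3:40 PM UTC (Sep 4).
Suva is UTC+12:00, so local arrival = 3:40 PM + 12:00 = 3:40 AM on Sep 5.
Layover = 7:50 AM − 3:40 AM = 4 hours 10 minutes.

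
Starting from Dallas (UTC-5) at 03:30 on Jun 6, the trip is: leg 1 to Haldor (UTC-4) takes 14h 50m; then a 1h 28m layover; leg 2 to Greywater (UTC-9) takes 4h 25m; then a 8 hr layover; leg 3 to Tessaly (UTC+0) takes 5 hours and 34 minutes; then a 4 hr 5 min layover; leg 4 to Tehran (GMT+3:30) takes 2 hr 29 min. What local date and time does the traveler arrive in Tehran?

04:51 on June 8

Convert departure to UTC: 03:30 + 5:00 = 08:30 UTC on Jun 6.
Add 14 hours and 50 minutes leg 1 → 23:20 UTC.
Add 1 hour 28 minutes layover in Haldor → 00:48 UTC (Jun 7).
Add 4 hours and 25 minutes leg 2 → 05:13 UTC.
Add 8 hours layover in Greywater → 13:13 UTC.
Add 5 hours and 34 minutes leg 3 → 18:47 UTC.
Add 4 hours 5 minutes layover in Tessaly → 22:52 UTC.
Add 2 hours and 29 minutes leg 4 → 01:21 UTC (Jun 8).
Tehran is UTC+3:30, so local arrival = 01:21 + 3:30 = 04:51 on Jun 8.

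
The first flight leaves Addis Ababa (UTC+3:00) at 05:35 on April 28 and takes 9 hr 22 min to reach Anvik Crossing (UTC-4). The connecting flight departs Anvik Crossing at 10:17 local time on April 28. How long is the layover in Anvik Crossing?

2 hours 20 minutes

Convert departure to UTC: 05:35 − 3:00 = 02:35 UTC on Apr 28.
Add 9 hours and 22 minutes flight time → 11:57 UTC.
Anvik Crossing is UTC−4:00, so local arrival = 11:57 − 4:00 = 07:57 on Apr 28.
Layover = 10:17 − 07:57 = 2 hours 20 minutes.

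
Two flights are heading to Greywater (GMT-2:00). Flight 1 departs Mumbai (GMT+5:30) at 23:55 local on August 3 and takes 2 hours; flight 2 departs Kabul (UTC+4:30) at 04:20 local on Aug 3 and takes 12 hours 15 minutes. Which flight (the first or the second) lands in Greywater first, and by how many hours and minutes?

the second, by 8 hours 20 minutes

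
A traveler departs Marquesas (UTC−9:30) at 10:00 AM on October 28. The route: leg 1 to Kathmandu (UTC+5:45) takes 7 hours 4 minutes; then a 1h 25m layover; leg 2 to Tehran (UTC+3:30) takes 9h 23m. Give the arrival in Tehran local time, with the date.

4:52 PM on Oct 29

Convert departure to UTC: 10:00 AM + 9:30 = 7:30 PM UTC on Oct 28.
Add 7 hours 4 minutes leg 1 → 2:34 AM UTC (Oct 29).
Add 1 hour and 25 minutes layover in Kathmandu → 3:59 AM UTC.
Add 9 hours and 23 minutes leg 2 → 1:22 PM UTC.
Tehran is UTC+3:30, so local arrival = 1:22 PM + 3:30 = 4:52 PM on Oct 29.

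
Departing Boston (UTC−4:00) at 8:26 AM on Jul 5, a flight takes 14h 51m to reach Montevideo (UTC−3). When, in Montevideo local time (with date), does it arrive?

Convert departure to UTC: 8:26 AM + 4:00 = 12:26 PM UTC on Jul 5.
Add 14 hours 51 minutes travel time → 3:17 AM UTC (Jul 6).
Montevideo is UTC−3:00, so local arrival = 3:17 AM − 3:00 = 12:17 AM on Jul 6.

12:17 AM on Jul 6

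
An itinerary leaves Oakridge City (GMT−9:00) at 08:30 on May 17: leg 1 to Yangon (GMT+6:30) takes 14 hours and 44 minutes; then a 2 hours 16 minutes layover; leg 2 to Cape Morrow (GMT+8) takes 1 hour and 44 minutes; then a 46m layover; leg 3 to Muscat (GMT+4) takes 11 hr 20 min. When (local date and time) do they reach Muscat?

04:20 on May 19

Convert departure to UTC: 08:30 + 9:00 = 17:30 UTC on May 17.
Add 14 hours 44 minutes leg 1 → 08:14 UTC (May 18).
Add 2 hours and 16 minutes layover in Yangon → 10:30 UTC.
Add 1 hour 44 minutes leg 2 → 12:14 UTC.
Add 46 minutes layover in Cape Morrow → 13:00 UTC.
Add 11 hours and 20 minutes leg 3 → 00:20 UTC (May 19).
Muscat is UTC+4:00, so local arrival = 00:20 + 4:00 = 04:20 on May 19.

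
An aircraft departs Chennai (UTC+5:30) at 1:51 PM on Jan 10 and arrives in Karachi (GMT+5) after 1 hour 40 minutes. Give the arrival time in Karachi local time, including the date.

3:01 PM on January 10

Karachi is 0:30 behind Chennai.
After 1 hour and 40 minutes it is 3:31 PM in Chennai.
Shift by the zone difference: 3:31 PM − 0:30 = 3:01 PM on Jan 10 in Karachi.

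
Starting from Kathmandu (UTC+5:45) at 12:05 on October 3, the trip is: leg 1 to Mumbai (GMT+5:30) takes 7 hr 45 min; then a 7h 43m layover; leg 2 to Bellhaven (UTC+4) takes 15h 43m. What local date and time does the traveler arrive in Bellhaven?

Convert departure to UTC: 12:05 − 5:45 = 06:20 UTC on Oct 3.
Add 7 hours and 45 minutes leg 1 → 14:05 UTC.
Add 7 hours and 43 minutes layover in Mumbai → 21:48 UTC.
Add 15 hours and 43 minutes leg 2 → 13:31 UTC (Oct 4).
Bellhaven is UTC+4:00, so local arrival = 13:31 + 4:00 = 17:31 on Oct 4.

17:31 on October 4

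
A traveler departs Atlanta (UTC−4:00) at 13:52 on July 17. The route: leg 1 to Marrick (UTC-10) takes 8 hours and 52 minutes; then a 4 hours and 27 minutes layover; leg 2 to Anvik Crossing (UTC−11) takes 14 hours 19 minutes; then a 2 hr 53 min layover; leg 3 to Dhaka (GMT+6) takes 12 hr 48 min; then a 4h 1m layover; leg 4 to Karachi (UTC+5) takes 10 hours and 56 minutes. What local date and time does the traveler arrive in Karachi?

Convert departure to UTC: 13:52 + 4:00 = 17:52 UTC on Jul 17.
Add 8 hours 52 minutes leg 1 → 02:44 UTC (Jul 18).
Add 4 hours and 27 minutes layover in Marrick → 07:11 UTC.
Add 14 hours 19 minutes leg 2 → 21:30 UTC.
Add 2 hours 53 minutes layover in Anvik Crossing → 00:23 UTC (Jul 19).
Add 12 hours 48 minutes leg 3 → 13:11 UTC.
Add 4 hours and 1 minute layover in Dhaka → 17:12 UTC.
Add 10 hours and 56 minutes leg 4 → 04:08 UTC (Jul 20).
Karachi is UTC+5:00, so local arrival = 04:08 + 5:00 = 09:08 on Jul 20.

09:08 on Jul 20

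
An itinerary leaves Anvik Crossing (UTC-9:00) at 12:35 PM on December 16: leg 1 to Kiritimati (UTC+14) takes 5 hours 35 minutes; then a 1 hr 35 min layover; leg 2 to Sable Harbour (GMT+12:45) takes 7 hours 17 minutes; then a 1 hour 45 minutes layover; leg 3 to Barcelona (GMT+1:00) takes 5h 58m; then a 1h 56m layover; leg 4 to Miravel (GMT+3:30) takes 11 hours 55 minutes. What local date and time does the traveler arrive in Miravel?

Convert departure to UTC: 12:35 PM + 9:00 = 9:35 PM UTC on Dec 16.
Add 5 hours and 35 minutes leg 1 → 3:10 AM UTC (Dec 17).
Add 1 hour 35 minutes layover in Kiritimati → 4:45 AM UTC.
Add 7 hours and 17 minutes leg 2 → 12:02 PM UTC.
Add 1 hour and 45 minutes layover in Sable Harbour → 1:47 PM UTC.
Add 5 hours and 58 minutes leg 3 → 7:45 PM UTC.
Add 1 hour and 56 minutes layover in Barcelona → 9:41 PM UTC.
Add 11 hours and 55 minutes leg 4 → 9:36 AM UTC (Dec 18).
Miravel is UTC+3:30, so local arrival = 9:36 AM + 3:30 = 1:06 PM on Dec 18.

1:06 PM on December 18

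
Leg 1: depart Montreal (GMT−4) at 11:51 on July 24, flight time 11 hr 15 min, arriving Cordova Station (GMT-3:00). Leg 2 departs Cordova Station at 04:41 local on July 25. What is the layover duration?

4 hours 35 minutes

Convert departure to UTC: 11:51 + 4:00 = 15:51 UTC on Jul 24.
Add 11 hours 15 minutes flight time → 03:06 UTC (Jul 25).
Cordova Station is UTC−3:00, so local arrival = 03:06 − 3:00 = 00:06 on Jul 25.
Layover = 04:41 − 00:06 = 4 hours 35 minutes.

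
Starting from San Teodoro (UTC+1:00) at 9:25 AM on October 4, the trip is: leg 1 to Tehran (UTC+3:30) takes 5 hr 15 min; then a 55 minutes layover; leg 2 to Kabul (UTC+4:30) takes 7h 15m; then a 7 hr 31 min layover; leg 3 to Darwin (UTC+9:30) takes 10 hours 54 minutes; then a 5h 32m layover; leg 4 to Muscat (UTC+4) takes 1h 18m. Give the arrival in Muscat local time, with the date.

Convert departure to UTC: 9:25 AM − 1:00 = 8:25 AM UTC on Oct 4.
Add 5 hours 15 minutes leg 1 → 1:40 PM UTC.
Add 55 minutes layover in Tehran → 2:35 PM UTC.
Add 7 hours 15 minutes leg 2 → 9:50 PM UTC.
Add 7 hours 31 minutes layover in Kabul → 5:21 AM UTC (Oct 5).
Add 10 hours 54 minutes leg 3 → 4:15 PM UTC.
Add 5 hours and 32 minutes layover in Darwin → 9:47 PM UTC.
Add 1 hour 18 minutes leg 4 → 11:05 PM UTC.
Muscat is UTC+4:00, so local arrival = 11:05 PM + 4:00 = 3:05 AM on Oct 6.

3:05 AM on October 6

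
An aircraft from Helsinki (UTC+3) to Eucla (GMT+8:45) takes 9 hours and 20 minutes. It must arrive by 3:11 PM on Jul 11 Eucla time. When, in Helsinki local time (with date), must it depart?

Target arrival in UTC: 3:11 PM − 8:45 = 6:26 AM on Jul 11.
Subtract 9 hours and 20 minutes → departure 9:06 PM UTC on Jul 10.
Helsinki is UTC+3:00: 9:06 PM + 3:00 = 12:06 AM on Jul 11.

12:06 AM on July 11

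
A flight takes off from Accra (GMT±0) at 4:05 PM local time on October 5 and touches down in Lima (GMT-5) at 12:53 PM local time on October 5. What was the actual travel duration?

1 hour 48 minutes

Departure is already UTC: 4:05 PM on Oct 5.
Arrival in UTC: 12:53 PM + 5:00 = 5:53 PM on Oct 5.
Elapsed = 5:53 PM − 4:05 PM = 1 hour 48 minutes.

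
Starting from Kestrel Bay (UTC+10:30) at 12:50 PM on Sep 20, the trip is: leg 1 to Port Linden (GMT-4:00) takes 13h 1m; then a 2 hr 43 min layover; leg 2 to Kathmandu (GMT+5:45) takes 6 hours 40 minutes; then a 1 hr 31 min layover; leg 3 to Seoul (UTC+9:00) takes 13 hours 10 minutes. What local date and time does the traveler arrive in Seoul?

12:25 AM on September 22

Convert departure to UTC: 12:50 PM − 10:30 = 2:20 AM UTC on Sep 20.
Add 13 hours and 1 minute leg 1 → 3:21 PM UTC.
Add 2 hours and 43 minutes layover in Port Linden → 6:04 PM UTC.
Add 6 hours 40 minutes leg 2 → 12:44 AM UTC (Sep 21).
Add 1 hour 31 minutes layover in Kathmandu → 2:15 AM UTC.
Add 13 hours and 10 minutes leg 3 → 3:25 PM UTC.
Seoul is UTC+9:00, so local arrival = 3:25 PM + 9:00 = 12:25 AM on Sep 22.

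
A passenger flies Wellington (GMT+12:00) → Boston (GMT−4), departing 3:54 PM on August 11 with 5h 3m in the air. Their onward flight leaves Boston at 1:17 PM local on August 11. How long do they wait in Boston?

Convert departure to UTC: 3:54 PM − 12:00 = 3:54 AM UTC on Aug 11.
Add 5 hours 3 minutes flight time → 8:57 AM UTC.
Boston is UTC−4:00, so local arrival = 8:57 AM − 4:00 = 4:57 AM on Aug 11.
Layover = 1:17 PM − 4:57 AM = 8 hours 20 minutes.

8 hours 20 minutes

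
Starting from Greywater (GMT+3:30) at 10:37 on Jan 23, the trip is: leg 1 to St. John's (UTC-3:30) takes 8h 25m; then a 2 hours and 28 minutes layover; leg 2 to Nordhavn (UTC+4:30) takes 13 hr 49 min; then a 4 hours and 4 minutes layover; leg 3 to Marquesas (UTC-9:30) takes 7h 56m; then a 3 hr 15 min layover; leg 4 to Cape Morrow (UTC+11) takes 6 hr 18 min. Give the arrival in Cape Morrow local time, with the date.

16:22 on Jan 25

Convert departure to UTC: 10:37 − 3:30 = 07:07 UTC on Jan 23.
Add 8 hours 25 minutes leg 1 → 15:32 UTC.
Add 2 hours 28 minutes layover in St. John's → 18:00 UTC.
Add 13 hours and 49 minutes leg 2 → 07:49 UTC (Jan 24).
Add 4 hours and 4 minutes layover in Nordhavn → 11:53 UTC.
Add 7 hours 56 minutes leg 3 → 19:49 UTC.
Add 3 hours and 15 minutes layover in Marquesas → 23:04 UTC.
Add 6 hours and 18 minutes leg 4 → 05:22 UTC (Jan 25).
Cape Morrow is UTC+11:00, so local arrival = 05:22 + 11:00 = 16:22 on Jan 25.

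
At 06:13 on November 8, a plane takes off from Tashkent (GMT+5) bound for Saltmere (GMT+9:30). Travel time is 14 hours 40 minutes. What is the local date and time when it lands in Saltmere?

01:23 on November 9

Convert departure to UTC: 06:13 − 5:00 = 01:13 UTC on Nov 8.
Add 14 hours and 40 minutes travel time → 15:53 UTC.
Saltmere is UTC+9:30, so local arrival = 15:53 + 9:30 = 01:23 on Nov 9.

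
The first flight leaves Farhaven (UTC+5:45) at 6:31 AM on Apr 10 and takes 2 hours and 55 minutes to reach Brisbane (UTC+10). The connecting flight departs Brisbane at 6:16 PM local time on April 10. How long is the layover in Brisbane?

4 hours 35 minutes

Convert departure to UTC: 6:31 AM − 5:45 = 12:46 AM UTC on Apr 10.
Add 2 hours and 55 minutes flight time → 3:41 AM UTC.
Brisbane is UTC+10:00, so local arrival = 3:41 AM + 10:00 = 1:41 PM on Apr 10.
Layover = 6:16 PM − 1:41 PM = 4 hours 35 minutes.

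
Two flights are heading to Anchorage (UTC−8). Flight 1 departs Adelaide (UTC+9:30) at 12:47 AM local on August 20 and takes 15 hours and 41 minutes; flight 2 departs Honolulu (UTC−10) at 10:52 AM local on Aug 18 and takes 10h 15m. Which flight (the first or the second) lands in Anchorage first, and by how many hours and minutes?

Flight 1 in UTC: 12:47 AM − 9:30 = 3:17 PM on Aug 19.
+15 hours and 41 minutes → arrive 6:58 AM UTC on Aug 20.
Flight 2 in UTC: 10:52 AM + 10:00 = 8:52 PM on Aug 18.
+10 hours and 15 minutes → arrive 7:07 AM UTC on Aug 19.
Flight 2 lands earlier by 23 hours 51 minutes.

the second, by 23 hours 51 minutes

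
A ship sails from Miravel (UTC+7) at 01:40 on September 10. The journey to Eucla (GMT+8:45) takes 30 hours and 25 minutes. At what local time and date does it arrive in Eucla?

Convert departure to UTC: 01:40 − 7:00 = 18:40 UTC on Sep 9.
Add 30 hours 25 minutes travel time → 01:05 UTC (Sep 11).
Eucla is UTC+8:45, so local arrival = 01:05 + 8:45 = 09:50 on Sep 11.

09:50 on September 11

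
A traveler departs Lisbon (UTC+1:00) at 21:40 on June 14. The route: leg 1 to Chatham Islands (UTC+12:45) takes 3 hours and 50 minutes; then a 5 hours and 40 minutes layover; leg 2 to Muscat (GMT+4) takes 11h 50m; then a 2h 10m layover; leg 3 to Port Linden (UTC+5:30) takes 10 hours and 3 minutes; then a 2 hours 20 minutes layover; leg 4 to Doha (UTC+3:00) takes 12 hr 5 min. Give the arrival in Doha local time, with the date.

Convert departure to UTC: 21:40 − 1:00 = 20:40 UTC on Jun 14.
Add 3 hours 50 minutes leg 1 → 00:30 UTC (Jun 15).
Add 5 hours and 40 minutes layover in Chatham Islands → 06:10 UTC.
Add 11 hours 50 minutes leg 2 → 18:00 UTC.
Add 2 hours and 10 minutes layover in Muscat → 20:10 UTC.
Add 10 hours 3 minutes leg 3 → 06:13 UTC (Jun 16).
Add 2 hours and 20 minutes layover in Port Linden → 08:33 UTC.
Add 12 hours 5 minutes leg 4 → 20:38 UTC.
Doha is UTC+3:00, so local arrival = 20:38 + 3:00 = 23:38 on Jun 16.

23:38 on Jun 16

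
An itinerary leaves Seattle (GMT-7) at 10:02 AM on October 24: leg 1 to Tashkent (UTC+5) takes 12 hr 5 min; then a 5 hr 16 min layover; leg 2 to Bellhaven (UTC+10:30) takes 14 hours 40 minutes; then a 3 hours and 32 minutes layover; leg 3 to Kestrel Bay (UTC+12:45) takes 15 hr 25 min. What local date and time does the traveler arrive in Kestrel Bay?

8:45 AM on October 27

Convert departure to UTC: 10:02 AM + 7:00 = 5:02 PM UTC on Oct 24.
Add 12 hours 5 minutes leg 1 → 5:07 AM UTC (Oct 25).
Add 5 hours and 16 minutes layover in Tashkent → 10:23 AM UTC.
Add 14 hours 40 minutes leg 2 → 1:03 AM UTC (Oct 26).
Add 3 hours 32 minutes layover in Bellhaven → 4:35 AM UTC.
Add 15 hours and 25 minutes leg 3 → 8:00 PM UTC.
Kestrel Bay is UTC+12:45, so local arrival = 8:00 PM + 12:45 = 8:45 AM on Oct 27.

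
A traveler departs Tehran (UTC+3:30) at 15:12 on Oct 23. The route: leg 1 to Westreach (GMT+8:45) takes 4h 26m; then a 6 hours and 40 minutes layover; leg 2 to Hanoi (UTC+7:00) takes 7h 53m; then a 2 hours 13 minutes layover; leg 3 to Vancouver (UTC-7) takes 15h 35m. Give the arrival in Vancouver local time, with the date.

Convert departure to UTC: 15:12 − 3:30 = 11:42 UTC on Oct 23.
Add 4 hours 26 minutes leg 1 → 16:08 UTC.
Add 6 hours and 40 minutes layover in Westreach → 22:48 UTC.
Add 7 hours 53 minutes leg 2 → 06:41 UTC (Oct 24).
Add 2 hours 13 minutes layover in Hanoi → 08:54 UTC.
Add 15 hours and 35 minutes leg 3 → 00:29 UTC (Oct 25).
Vancouver is UTC−7:00, so local arrival = 00:29 − 7:00 = 17:29 on Oct 24.

17:29 on Oct 24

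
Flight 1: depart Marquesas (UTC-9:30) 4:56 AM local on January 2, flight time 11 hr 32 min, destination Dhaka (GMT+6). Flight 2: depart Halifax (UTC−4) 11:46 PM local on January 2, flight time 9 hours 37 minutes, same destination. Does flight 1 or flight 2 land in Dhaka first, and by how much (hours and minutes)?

the first, by 11 hours 25 minutes

Flight 1 in UTC: 4:56 AM + 9:30 = 2:26 PM on Jan 2.
+11 hours 32 minutes → arrive 1:58 AM UTC on Jan 3.
Flight 2 in UTC: 11:46 PM + 4:00 = 3:46 AM on Jan 3.
+9 hours 37 minutes → arrive 1:23 PM UTC on Jan 3.
Flight 1 lands earlier by 11 hours 25 minutes.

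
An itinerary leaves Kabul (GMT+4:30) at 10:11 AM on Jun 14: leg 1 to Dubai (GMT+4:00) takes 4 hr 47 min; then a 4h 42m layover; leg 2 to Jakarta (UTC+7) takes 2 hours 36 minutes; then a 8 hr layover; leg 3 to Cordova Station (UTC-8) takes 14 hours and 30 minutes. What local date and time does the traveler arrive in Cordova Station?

Convert departure to UTC: 10:11 AM − 4:30 = 5:41 AM UTC on Jun 14.
Add 4 hours 47 minutes leg 1 → 10:28 AM UTC.
Add 4 hours and 42 minutes layover in Dubai → 3:10 PM UTC.
Add 2 hours and 36 minutes leg 2 → 5:46 PM UTC.
Add 8 hours layover in Jakarta → 1:46 AM UTC (Jun 15).
Add 14 hours 30 minutes leg 3 → 4:16 PM UTC.
Cordova Station is UTC−8:00, so local arrival = 4:16 PM − 8:00 = 8:16 AM on Jun 15.

8:16 AM on Jun 15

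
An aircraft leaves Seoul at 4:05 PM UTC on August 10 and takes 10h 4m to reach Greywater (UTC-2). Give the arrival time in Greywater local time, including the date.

Departure is given in UTC: 4:05 PM on Aug 10.
Add 10 hours and 4 minutes → 2:09 AM UTC (Aug 11).
Greywater is UTC−2:00: 2:09 AM − 2:00 = 12:09 AM on Aug 11.

12:09 AM on August 11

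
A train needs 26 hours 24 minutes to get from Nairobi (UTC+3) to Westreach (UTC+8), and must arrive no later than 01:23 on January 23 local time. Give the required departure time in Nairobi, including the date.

17:59 on Jan 21

Target arrival in UTC: 01:23 − 8:00 = 17:23 on Jan 22.
Subtract 26 hours 24 minutes → departure 14:59 UTC on Jan 21.
Nairobi is UTC+3:00: 14:59 + 3:00 = 17:59 on Jan 21.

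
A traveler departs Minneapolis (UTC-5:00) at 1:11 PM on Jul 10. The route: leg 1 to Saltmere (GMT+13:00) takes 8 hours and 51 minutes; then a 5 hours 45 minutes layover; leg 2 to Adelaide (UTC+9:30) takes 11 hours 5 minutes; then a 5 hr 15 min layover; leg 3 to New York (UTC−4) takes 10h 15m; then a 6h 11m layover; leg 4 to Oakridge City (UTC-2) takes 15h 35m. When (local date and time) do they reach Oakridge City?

7:08 AM on July 13

Convert departure to UTC: 1:11 PM + 5:00 = 6:11 PM UTC on Jul 10.
Add 8 hours and 51 minutes leg 1 → 3:02 AM UTC (Jul 11).
Add 5 hours and 45 minutes layover in Saltmere → 8:47 AM UTC.
Add 11 hours 5 minutes leg 2 → 7:52 PM UTC.
Add 5 hours and 15 minutes layover in Adelaide → 1:07 AM UTC (Jul 12).
Add 10 hours 15 minutes leg 3 → 11:22 AM UTC.
Add 6 hours and 11 minutes layover in New York → 5:33 PM UTC.
Add 15 hours and 35 minutes leg 4 → 9:08 AM UTC (Jul 13).
Oakridge City is UTC−2:00, so local arrival = 9:08 AM − 2:00 = 7:08 AM on Jul 13.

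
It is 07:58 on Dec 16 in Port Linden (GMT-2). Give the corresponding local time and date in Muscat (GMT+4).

Muscat is 6:00 ahead of Port Linden.
Shift by the zone difference: 07:58 + 6:00 = 13:58 on Dec 16 in Muscat.

13:58 on December 16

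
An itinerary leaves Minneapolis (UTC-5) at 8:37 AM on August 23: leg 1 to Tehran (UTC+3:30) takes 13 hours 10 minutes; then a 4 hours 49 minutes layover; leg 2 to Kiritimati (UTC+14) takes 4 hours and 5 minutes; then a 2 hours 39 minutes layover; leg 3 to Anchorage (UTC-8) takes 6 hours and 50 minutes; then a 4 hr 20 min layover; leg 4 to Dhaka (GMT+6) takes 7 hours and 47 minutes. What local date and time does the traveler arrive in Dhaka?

Convert departure to UTC: 8:37 AM + 5:00 = 1:37 PM UTC on Aug 23.
Add 13 hours and 10 minutes leg 1 → 2:47 AM UTC (Aug 24).
Add 4 hours 49 minutes layover in Tehran → 7:36 AM UTC.
Add 4 hours and 5 minutes leg 2 → 11:41 AM UTC.
Add 2 hours and 39 minutes layover in Kiritimati → 2:20 PM UTC.
Add 6 hours 50 minutes leg 3 → 9:10 PM UTC.
Add 4 hours 20 minutes layover in Anchorage → 1:30 AM UTC (Aug 25).
Add 7 hours 47 minutes leg 4 → 9:17 AM UTC.
Dhaka is UTC+6:00, so local arrival = 9:17 AM + 6:00 = 3:17 PM on Aug 25.

3:17 PM on August 25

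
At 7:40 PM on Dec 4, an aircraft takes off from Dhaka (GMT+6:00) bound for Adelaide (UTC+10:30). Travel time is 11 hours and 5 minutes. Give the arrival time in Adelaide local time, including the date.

Convert departure to UTC: 7:40 PM − 6:00 = 1:40 PM UTC on Dec 4.
Add 11 hours and 5 minutes travel time → 12:45 AM UTC (Dec 5).
Adelaide is UTC+10:30, so local arrival = 12:45 AM + 10:30 = 11:15 AM on Dec 5.

11:15 AM on Dec 5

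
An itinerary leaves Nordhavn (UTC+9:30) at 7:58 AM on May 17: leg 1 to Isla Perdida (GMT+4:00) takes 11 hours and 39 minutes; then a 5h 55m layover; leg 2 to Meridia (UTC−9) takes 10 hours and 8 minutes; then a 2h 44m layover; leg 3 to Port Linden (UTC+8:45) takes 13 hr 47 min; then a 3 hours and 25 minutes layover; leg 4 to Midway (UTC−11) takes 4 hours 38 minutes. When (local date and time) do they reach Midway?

3:44 PM on May 18

Convert departure to UTC: 7:58 AM − 9:30 = 10:28 PM UTC on May 16.
Add 11 hours 39 minutes leg 1 → 10:07 AM UTC (May 17).
Add 5 hours and 55 minutes layover in Isla Perdida → 4:02 PM UTC.
Add 10 hours and 8 minutes leg 2 → 2:10 AM UTC (May 18).
Add 2 hours 44 minutes layover in Meridia → 4:54 AM UTC.
Add 13 hours and 47 minutes leg 3 → 6:41 PM UTC.
Add 3 hours and 25 minutes layover in Port Linden → 10:06 PM UTC.
Add 4 hours 38 minutes leg 4 → 2:44 AM UTC (May 19).
Midway is UTC−11:00, so local arrival = 2:44 AM − 11:00 = 3:44 PM on May 18.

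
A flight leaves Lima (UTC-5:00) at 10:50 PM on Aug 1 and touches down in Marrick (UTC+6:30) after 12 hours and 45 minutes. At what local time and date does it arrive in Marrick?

Convert departure to UTC: 10:50 PM + 5:00 = 3:50 AM UTC on Aug 2.
Add 12 hours 45 minutes travel time → 4:35 PM UTC.
Marrick is UTC+6:30, so local arrival = 4:35 PM + 6:30 = 11:05 PM on Aug 2.

11:05 PM on Aug 2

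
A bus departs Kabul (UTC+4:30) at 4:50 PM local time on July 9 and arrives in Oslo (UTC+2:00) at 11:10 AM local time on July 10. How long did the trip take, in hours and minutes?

20 hours 50 minutes

Departure in UTC: 4:50 PM − 4:30 = 12:20 PM on Jul 9.
Arrival in UTC: 11:10 AM − 2:00 = 9:10 AM on Jul 10.
Elapsed = 9:10 AM − 12:20 PM (+1 day) = 20 hours 50 minutes.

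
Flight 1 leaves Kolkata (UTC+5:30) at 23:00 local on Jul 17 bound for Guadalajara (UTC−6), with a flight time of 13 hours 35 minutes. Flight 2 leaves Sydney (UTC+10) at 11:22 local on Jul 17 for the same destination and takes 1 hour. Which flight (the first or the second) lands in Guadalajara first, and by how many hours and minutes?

the second, by 28 hours 43 minutes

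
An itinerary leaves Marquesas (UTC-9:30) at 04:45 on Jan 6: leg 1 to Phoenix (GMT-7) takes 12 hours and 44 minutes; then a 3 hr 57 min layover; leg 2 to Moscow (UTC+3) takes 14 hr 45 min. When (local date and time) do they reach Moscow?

Convert departure to UTC: 04:45 + 9:30 = 14:15 UTC on Jan 6.
Add 12 hours 44 minutes leg 1 → 02:59 UTC (Jan 7).
Add 3 hours 57 minutes layover in Phoenix → 06:56 UTC.
Add 14 hours 45 minutes leg 2 → 21:41 UTC.
Moscow is UTC+3:00, so local arrival = 21:41 + 3:00 = 00:41 on Jan 8.

00:41 on Jan 8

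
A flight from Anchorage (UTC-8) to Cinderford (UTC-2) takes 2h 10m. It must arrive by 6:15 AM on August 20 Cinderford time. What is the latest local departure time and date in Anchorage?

10:05 PM on Aug 19

Target arrival in UTC: 6:15 AM + 2:00 = 8:15 AM on Aug 20.
Subtract 2 hours 10 minutes → departure 6:05 AM UTC on Aug 20.
Anchorage is UTC−8:00: 6:05 AM − 8:00 = 10:05 PM on Aug 19.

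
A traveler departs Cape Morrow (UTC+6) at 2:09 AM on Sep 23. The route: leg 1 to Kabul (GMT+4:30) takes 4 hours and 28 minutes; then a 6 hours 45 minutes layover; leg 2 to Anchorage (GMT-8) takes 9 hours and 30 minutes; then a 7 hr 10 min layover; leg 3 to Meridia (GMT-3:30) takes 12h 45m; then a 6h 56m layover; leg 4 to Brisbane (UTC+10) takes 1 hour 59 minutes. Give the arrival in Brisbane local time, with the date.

7:42 AM on September 25

Convert departure to UTC: 2:09 AM − 6:00 = 8:09 PM UTC on Sep 22.
Add 4 hours and 28 minutes leg 1 → 12:37 AM UTC (Sep 23).
Add 6 hours and 45 minutes layover in Kabul → 7:22 AM UTC.
Add 9 hours 30 minutes leg 2 → 4:52 PM UTC.
Add 7 hours 10 minutes layover in Anchorage → 12:02 AM UTC (Sep 24).
Add 12 hours 45 minutes leg 3 → 12:47 PM UTC.
Add 6 hours 56 minutes layover in Meridia → 7:43 PM UTC.
Add 1 hour and 59 minutes leg 4 → 9:42 PM UTC.
Brisbane is UTC+10:00, so local arrival = 9:42 PM + 10:00 = 7:42 AM on Sep 25.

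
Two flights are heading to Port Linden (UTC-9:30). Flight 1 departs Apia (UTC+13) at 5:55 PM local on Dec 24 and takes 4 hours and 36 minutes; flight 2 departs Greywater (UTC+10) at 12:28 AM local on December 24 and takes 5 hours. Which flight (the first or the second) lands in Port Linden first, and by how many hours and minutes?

Flight 1 in UTC: 5:55 PM − 13:00 = 4:55 AM on Dec 24.
+4 hours 36 minutes → arrive 9:31 AM UTC on Dec 24.
Flight 2 in UTC: 12:28 AM − 10:00 = 2:28 PM on Dec 23.
+5 hours → arrive 7:28 PM UTC on Dec 23.
Flight 2 lands earlier by 14 hours 3 minutes.

the second, by 14 hours 3 minutes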